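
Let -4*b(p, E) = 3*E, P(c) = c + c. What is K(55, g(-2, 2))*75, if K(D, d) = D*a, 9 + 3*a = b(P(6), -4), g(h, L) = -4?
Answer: -8250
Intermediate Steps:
P(c) = 2*c
b(p, E) = -3*E/4
a = -2 (a = -3 + (-3/4*(-4))/3 = -3 + (1/3)*3 = -3 + 1 = -2)
K(D, d) = -2*D (K(D, d) = D*(-2) = -2*D)
K(55, g(-2, 2))*75 = -2*55*75 = -110*75 = -8250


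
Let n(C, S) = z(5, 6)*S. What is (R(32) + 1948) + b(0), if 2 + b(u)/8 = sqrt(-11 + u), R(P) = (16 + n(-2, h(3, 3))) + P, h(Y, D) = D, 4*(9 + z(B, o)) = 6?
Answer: 3915/2 + 8*I*sqrt(11) ≈ 1957.5 + 26.533*I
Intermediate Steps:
z(B, o) = -15/2 (z(B, o) = -9 + (1/4)*6 = -9 + 3/2 = -15/2)
n(C, S) = -15*S/2
R(P) = -13/2 + P (R(P) = (16 - 15/2*3) + P = (16 - 45/2) + P = -13/2 + P)
b(u) = -16 + 8*sqrt(-11 + u)
(R(32) + 1948) + b(0) = ((-13/2 + 32) + 1948) + (-16 + 8*sqrt(-11 + 0)) = (51/2 + 1948) + (-16 + 8*sqrt(-11)) = 3947/2 + (-16 + 8*(I*sqrt(11))) = 3947/2 + (-16 + 8*I*sqrt(11)) = 3915/2 + 8*I*sqrt(11)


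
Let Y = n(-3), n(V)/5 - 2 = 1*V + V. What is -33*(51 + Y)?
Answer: -1023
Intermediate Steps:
n(V) = 10 + 10*V (n(V) = 10 + 5*(1*V + V) = 10 + 5*(V + V) = 10 + 5*(2*V) = 10 + 10*V)
Y = -20 (Y = 10 + 10*(-3) = 10 - 30 = -20)
-33*(51 + Y) = -33*(51 - 20) = -33*31 = -1023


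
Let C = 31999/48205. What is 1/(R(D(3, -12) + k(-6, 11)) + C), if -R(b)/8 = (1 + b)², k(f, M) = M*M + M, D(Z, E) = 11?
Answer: -48205/7996599041 ≈ -6.0282e-6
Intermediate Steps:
k(f, M) = M + M² (k(f, M) = M² + M = M + M²)
R(b) = -8*(1 + b)²
C = 31999/48205 (C = 31999*(1/48205) = 31999/48205 ≈ 0.66381)
1/(R(D(3, -12) + k(-6, 11)) + C) = 1/(-8*(1 + (11 + 11*(1 + 11)))² + 31999/48205) = 1/(-8*(1 + (11 + 11*12))² + 31999/48205) = 1/(-8*(1 + (11 + 132))² + 31999/48205) = 1/(-8*(1 + 143)² + 31999/48205) = 1/(-8*144² + 31999/48205) = 1/(-8*20736 + 31999/48205) = 1/(-165888 + 31999/48205) = 1/(-7996599041/48205) = -48205/7996599041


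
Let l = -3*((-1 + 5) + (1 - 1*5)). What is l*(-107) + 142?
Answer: 142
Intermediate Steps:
l = 0 (l = -3*(4 + (1 - 5)) = -3*(4 - 4) = -3*0 = 0)
l*(-107) + 142 = 0*(-107) + 142 = 0 + 142 = 142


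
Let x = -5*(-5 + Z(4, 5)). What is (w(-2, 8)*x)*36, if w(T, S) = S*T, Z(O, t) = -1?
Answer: -17280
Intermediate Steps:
x = 30 (x = -5*(-5 - 1) = -5*(-6) = 30)
(w(-2, 8)*x)*36 = ((8*(-2))*30)*36 = -16*30*36 = -480*36 = -17280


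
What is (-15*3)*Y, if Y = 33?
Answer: -1485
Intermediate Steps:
(-15*3)*Y = -15*3*33 = -45*33 = -1485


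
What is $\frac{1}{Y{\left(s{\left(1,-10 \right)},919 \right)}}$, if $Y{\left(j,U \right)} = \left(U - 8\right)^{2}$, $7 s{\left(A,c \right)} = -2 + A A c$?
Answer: $\frac{1}{829921} \approx 1.2049 \cdot 10^{-6}$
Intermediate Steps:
$s{\left(A,c \right)} = - \frac{2}{7} + \frac{c A^{2}}{7}$ ($s{\left(A,c \right)} = \frac{-2 + A A c}{7} = \frac{-2 + A^{2} c}{7} = \frac{-2 + c A^{2}}{7} = - \frac{2}{7} + \frac{c A^{2}}{7}$)
$Y{\left(j,U \right)} = \left(-8 + U\right)^{2}$
$\frac{1}{Y{\left(s{\left(1,-10 \right)},919 \right)}} = \frac{1}{\left(-8 + 919\right)^{2}} = \frac{1}{911^{2}} = \frac{1}{829921}$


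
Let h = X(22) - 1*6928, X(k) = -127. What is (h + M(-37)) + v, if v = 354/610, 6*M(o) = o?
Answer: -12920873/1830 ≈ -7060.6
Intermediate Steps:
h = -7055 (h = -127 - 1*6928 = -127 - 6928 = -7055)
M(o) = o/6
v = 177/305 (v = 354*(1/610) = 177/305 ≈ 0.58033)
(h + M(-37)) + v = (-7055 + (⅙)*(-37)) + 177/305 = (-7055 - 37/6) + 177/305 = -42367/6 + 177/305 = -12920873/1830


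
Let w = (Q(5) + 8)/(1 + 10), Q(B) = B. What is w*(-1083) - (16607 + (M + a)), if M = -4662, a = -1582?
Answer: -128072/11 ≈ -11643.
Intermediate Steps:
w = 13/11 (w = (5 + 8)/(1 + 10) = 13/11 ≈ 1.1818)
w*(-1083) - (16607 + (M + a)) = (13/11)*(-1083) - (16607 + (-4662 - 1582)) = -14079/11 - (16607 - 6244) = -14079/11 - 1*10363 = -14079/11 - 10363 = -128072/11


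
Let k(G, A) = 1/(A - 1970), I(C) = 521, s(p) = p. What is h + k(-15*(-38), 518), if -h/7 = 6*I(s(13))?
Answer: -31772665/1452 ≈ -21882.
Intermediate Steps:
k(G, A) = 1/(-1970 + A)
h = -21882 (h = -42*521 = -7*3126 = -21882)
h + k(-15*(-38), 518) = -21882 + 1/(-1970 + 518) = -21882 + 1/(-1452) = -21882 - 1/1452 = -31772665/1452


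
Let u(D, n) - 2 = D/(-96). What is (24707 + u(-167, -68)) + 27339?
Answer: 4996775/96 ≈ 52050.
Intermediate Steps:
u(D, n) = 2 - D/96 (u(D, n) = 2 + D/(-96) = 2 + D*(-1/96) = 2 - D/96)
(24707 + u(-167, -68)) + 27339 = (24707 + (2 - 1/96*(-167))) + 27339 = (24707 + (2 + 167/96)) + 27339 = (24707 + 359/96) + 27339 = 2372231/96 + 27339 = 4996775/96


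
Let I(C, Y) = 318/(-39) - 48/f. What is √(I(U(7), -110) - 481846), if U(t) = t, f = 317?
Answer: 2*I*√2045789670158/4121 ≈ 694.16*I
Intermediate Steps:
I(C, Y) = -34226/4121 (I(C, Y) = 318/(-39) - 48/317 = 318*(-1/39) - 48*1/317 = -106/13 - 48/317 = -34226/4121)
√(I(U(7), -110) - 481846) = √(-34226/4121 - 481846) = √(-1985721592/4121) = 2*I*√2045789670158/4121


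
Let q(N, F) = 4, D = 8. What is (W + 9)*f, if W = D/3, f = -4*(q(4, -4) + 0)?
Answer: -560/3 ≈ -186.67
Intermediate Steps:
f = -16 (f = -4*(4 + 0) = -4*4 = -16)
W = 8/3 ≈ 2.6667
(W + 9)*f = (8/3 + 9)*(-16) = (35/3)*(-16) = -560/3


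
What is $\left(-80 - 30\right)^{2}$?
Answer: $12100$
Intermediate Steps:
$\left(-80 - 30\right)^{2} = \left(-110\right)^{2} = 12100$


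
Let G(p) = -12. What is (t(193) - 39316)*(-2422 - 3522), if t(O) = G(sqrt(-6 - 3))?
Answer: 233765632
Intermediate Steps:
t(O) = -12
(t(193) - 39316)*(-2422 - 3522) = (-12 - 39316)*(-2422 - 3522) = -39328*(-5944) = 233765632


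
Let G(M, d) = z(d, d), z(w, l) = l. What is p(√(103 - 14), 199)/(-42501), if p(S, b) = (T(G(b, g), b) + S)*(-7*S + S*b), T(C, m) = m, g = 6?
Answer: -5696/14167 - 12736*√89/14167 ≈ -8.8831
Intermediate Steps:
G(M, d) = d
p(S, b) = (S + b)*(-7*S + S*b) (p(S, b) = (b + S)*(-7*S + S*b) = (S + b)*(-7*S + S*b))
p(√(103 - 14), 199)/(-42501) = (√(103 - 14)*(199² - 7*√(103 - 14) - 7*199 + √(103 - 14)*199))/(-42501) = (√89*(39601 - 7*√89 - 1393 + √89*199))*(-1/42501) = (√89*(39601 - 7*√89 - 1393 + 199*√89))*(-1/42501) = (√89*(38208 + 192*√89))*(-1/42501) = -√89*(38208 + 192*√89)/42501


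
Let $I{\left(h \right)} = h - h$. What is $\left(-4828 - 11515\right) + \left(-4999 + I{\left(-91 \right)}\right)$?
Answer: $-21342$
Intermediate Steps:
$I{\left(h \right)} = 0$
$\left(-4828 - 11515\right) + \left(-4999 + I{\left(-91 \right)}\right) = \left(-4828 - 11515\right) + \left(-4999 + 0\right) = -16343 - 4999 = -21342$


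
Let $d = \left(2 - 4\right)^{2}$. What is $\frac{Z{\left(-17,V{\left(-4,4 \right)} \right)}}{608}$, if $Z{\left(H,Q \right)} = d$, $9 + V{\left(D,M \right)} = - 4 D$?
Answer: $\frac{1}{152} \approx 0.0065789$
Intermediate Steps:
$d = 4$ ($d = \left(-2\right)^{2} = 4$)
$V{\left(D,M \right)} = -9 - 4 D$
$Z{\left(H,Q \right)} = 4$
$\frac{Z{\left(-17,V{\left(-4,4 \right)} \right)}}{608} = \frac{4}{608} = 4 \cdot \frac{1}{608} = \frac{1}{152}$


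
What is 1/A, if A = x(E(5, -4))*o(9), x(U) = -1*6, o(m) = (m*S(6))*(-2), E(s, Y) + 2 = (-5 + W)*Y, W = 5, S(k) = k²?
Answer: 1/3888 ≈ 0.00025720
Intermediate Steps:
E(s, Y) = -2 (E(s, Y) = -2 + (-5 + 5)*Y = -2 + 0*Y = -2 + 0 = -2)
o(m) = -72*m (o(m) = (m*6²)*(-2) = (m*36)*(-2) = (36*m)*(-2) = -72*m)
x(U) = -6
A = 3888 (A = -(-432)*9 = -6*(-648) = 3888)
1/A = 1/3888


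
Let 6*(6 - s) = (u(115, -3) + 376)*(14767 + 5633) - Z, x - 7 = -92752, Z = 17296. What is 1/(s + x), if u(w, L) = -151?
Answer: -3/2564569 ≈ -1.1698e-6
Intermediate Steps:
x = -92745 (x = 7 - 92752 = -92745)
s = -2286334/3 (s = 6 - ((-151 + 376)*(14767 + 5633) - 1*17296)/6 = 6 - (225*20400 - 17296)/6 = 6 - (4590000 - 17296)/6 = 6 - ⅙*4572704 = 6 - 2286352/3 = -2286334/3 ≈ -7.6211e+5)
1/(s + x) = 1/(-2286334/3 - 92745) = 1/(-2564569/3) = -3/2564569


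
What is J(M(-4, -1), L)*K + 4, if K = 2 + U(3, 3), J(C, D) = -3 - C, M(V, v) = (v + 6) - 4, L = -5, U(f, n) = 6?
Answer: -28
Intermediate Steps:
M(V, v) = 2 + v (M(V, v) = (6 + v) - 4 = 2 + v)
K = 8 (K = 2 + 6 = 8)
J(M(-4, -1), L)*K + 4 = (-3 - (2 - 1))*8 + 4 = (-3 - 1*1)*8 + 4 = (-3 - 1)*8 + 4 = -4*8 + 4 = -32 + 4 = -28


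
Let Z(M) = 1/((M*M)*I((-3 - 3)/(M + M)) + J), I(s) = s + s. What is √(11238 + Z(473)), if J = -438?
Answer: √3350227517/546 ≈ 106.01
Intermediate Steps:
I(s) = 2*s
Z(M) = 1/(-438 - 6*M) (Z(M) = 1/((M*M)*(2*((-3 - 3)/(M + M))) - 438) = 1/(M²*(2*(-6*1/(2*M))) - 438) = 1/(M²*(2*(-3/M)) - 438) = 1/(M²*(-6/M) - 438) = 1/(-6*M - 438) = 1/(-438 - 6*M))
√(11238 + Z(473)) = √(11238 + 1/(6*(-73 - 1*473))) = √(11238 + 1/(6*(-73 - 473))) = √(11238 + (⅙)/(-546)) = √(11238 + (⅙)*(-1/546)) = √(11238 - 1/3276) = √(36815687/3276) = √3350227517/546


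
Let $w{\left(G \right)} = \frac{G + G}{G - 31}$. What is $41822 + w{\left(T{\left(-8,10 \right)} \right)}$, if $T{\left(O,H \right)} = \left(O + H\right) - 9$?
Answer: $\frac{794625}{19} \approx 41822.0$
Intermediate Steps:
$T{\left(O,H \right)} = -9 + H + O$ ($T{\left(O,H \right)} = \left(H + O\right) - 9 = -9 + H + O$)
$w{\left(G \right)} = \frac{2 G}{-31 + G}$
$41822 + w{\left(T{\left(-8,10 \right)} \right)} = 41822 + \frac{2 \left(-9 + 10 - 8\right)}{-31 - 7} = 41822 + 2 \left(-7\right) \frac{1}{-31 - 7} = 41822 + 2 \left(-7\right) \frac{1}{-38} = 41822 + 2 \left(-7\right) \left(- \frac{1}{38}\right) = 41822 + \frac{7}{19} = \frac{794625}{19}$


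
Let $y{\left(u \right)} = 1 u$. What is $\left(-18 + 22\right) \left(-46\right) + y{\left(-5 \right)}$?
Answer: $-189$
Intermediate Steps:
$y{\left(u \right)} = u$
$\left(-18 + 22\right) \left(-46\right) + y{\left(-5 \right)} = \left(-18 + 22\right) \left(-46\right) - 5 = 4 \left(-46\right) - 5 = -184 - 5 = -189$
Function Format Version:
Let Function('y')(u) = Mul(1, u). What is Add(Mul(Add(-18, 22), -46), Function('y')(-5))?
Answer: -189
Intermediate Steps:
Function('y')(u) = u
Add(Mul(Add(-18, 22), -46), Function('y')(-5)) = Add(Mul(Add(-18, 22), -46), -5) = Add(Mul(4, -46), -5) = Add(-184, -5) = -189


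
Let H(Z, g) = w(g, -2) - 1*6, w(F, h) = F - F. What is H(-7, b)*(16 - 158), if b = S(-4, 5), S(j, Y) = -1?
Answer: 852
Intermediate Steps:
b = -1
w(F, h) = 0
H(Z, g) = -6 (H(Z, g) = 0 - 1*6 = 0 - 6 = -6)
H(-7, b)*(16 - 158) = -6*(16 - 158) = -6*(-142) = 852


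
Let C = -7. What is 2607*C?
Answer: -18249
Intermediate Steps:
2607*C = 2607*(-7) = -18249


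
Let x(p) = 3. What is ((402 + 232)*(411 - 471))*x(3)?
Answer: -114120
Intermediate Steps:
((402 + 232)*(411 - 471))*x(3) = ((402 + 232)*(411 - 471))*3 = (634*(-60))*3 = -38040*3 = -114120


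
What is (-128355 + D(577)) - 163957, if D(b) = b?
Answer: -291735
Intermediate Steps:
(-128355 + D(577)) - 163957 = (-128355 + 577) - 163957 = -127778 - 163957 = -291735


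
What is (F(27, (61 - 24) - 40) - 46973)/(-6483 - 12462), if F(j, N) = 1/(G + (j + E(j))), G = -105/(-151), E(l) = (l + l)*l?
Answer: 10537922669/4250121300 ≈ 2.4794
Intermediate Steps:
E(l) = 2*l² (E(l) = (2*l)*l = 2*l²)
G = 105/151 (G = -105*(-1/151) = 105/151 ≈ 0.69536)
F(j, N) = 1/(105/151 + j + 2*j²) (F(j, N) = 1/(105/151 + (j + 2*j²)) = 1/(105/151 + j + 2*j²))
(F(27, (61 - 24) - 40) - 46973)/(-6483 - 12462) = (151/(105 + 151*27 + 302*27²) - 46973)/(-6483 - 12462) = (151/(105 + 4077 + 302*729) - 46973)/(-18945) = (151/(105 + 4077 + 220158) - 46973)*(-1/18945) = (151/224340 - 46973)*(-1/18945) = -10537922669/224340*(-1/18945) = 10537922669/4250121300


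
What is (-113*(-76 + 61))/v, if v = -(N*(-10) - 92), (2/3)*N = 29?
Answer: 1695/527 ≈ 3.2163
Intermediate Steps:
N = 87/2 (N = (3/2)*29 = 87/2 ≈ 43.500)
v = 527 (v = -((87/2)*(-10) - 92) = -(-435 - 92) = -1*(-527) = 527)
(-113*(-76 + 61))/v = -113*(-76 + 61)/527 = -113*(-15)*(1/527) = 1695*(1/527) = 1695/527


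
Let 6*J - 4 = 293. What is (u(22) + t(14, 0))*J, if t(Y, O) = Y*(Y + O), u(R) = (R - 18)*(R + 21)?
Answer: 18216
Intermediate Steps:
J = 99/2 (J = ⅔ + (⅙)*293 = ⅔ + 293/6 = 99/2 ≈ 49.500)
u(R) = (-18 + R)*(21 + R)
t(Y, O) = Y*(O + Y)
(u(22) + t(14, 0))*J = ((-378 + 22² + 3*22) + 14*(0 + 14))*(99/2) = ((-378 + 484 + 66) + 14*14)*(99/2) = (172 + 196)*(99/2) = 368*(99/2) = 18216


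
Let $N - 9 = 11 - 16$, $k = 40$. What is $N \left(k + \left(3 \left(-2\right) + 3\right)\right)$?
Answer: $148$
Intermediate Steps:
$N = 4$ ($N = 9 + \left(11 - 16\right) = 9 - 5 = 4$)
$N \left(k + \left(3 \left(-2\right) + 3\right)\right) = 4 \left(40 + \left(3 \left(-2\right) + 3\right)\right) = 4 \left(40 + \left(-6 + 3\right)\right) = 4 \left(40 - 3\right) = 4 \cdot 37 = 148$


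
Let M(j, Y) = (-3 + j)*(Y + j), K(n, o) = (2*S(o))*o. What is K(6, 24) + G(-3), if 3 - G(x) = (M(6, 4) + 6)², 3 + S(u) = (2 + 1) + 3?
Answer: -1149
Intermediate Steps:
S(u) = 3 (S(u) = -3 + ((2 + 1) + 3) = -3 + (3 + 3) = -3 + 6 = 3)
K(n, o) = 6*o (K(n, o) = (2*3)*o = 6*o)
G(x) = -1293 (G(x) = 3 - ((6² - 3*4 - 3*6 + 4*6) + 6)² = 3 - ((36 - 12 - 18 + 24) + 6)² = 3 - (30 + 6)² = 3 - 1*36² = 3 - 1*1296 = 3 - 1296 = -1293)
K(6, 24) + G(-3) = 6*24 - 1293 = 144 - 1293 = -1149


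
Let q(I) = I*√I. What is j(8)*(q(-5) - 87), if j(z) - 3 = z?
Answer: -957 - 55*I*√5 ≈ -957.0 - 122.98*I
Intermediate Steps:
j(z) = 3 + z
q(I) = I^(3/2)
j(8)*(q(-5) - 87) = (3 + 8)*((-5)^(3/2) - 87) = 11*(-5*I*√5 - 87) = 11*(-87 - 5*I*√5) = -957 - 55*I*√5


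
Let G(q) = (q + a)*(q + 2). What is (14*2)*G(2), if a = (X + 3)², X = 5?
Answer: 7392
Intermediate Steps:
a = 64 (a = (5 + 3)² = 8² = 64)
G(q) = (2 + q)*(64 + q) (G(q) = (q + 64)*(q + 2) = (64 + q)*(2 + q) = (2 + q)*(64 + q))
(14*2)*G(2) = (14*2)*(128 + 2² + 66*2) = 28*(128 + 4 + 132) = 28*264 = 7392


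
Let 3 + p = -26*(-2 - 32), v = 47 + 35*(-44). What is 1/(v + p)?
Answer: -1/612 ≈ -0.0016340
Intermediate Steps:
v = -1493 (v = 47 - 1540 = -1493)
p = 881 (p = -3 - 26*(-2 - 32) = -3 - 26*(-34) = -3 + 884 = 881)
1/(v + p) = 1/(-1493 + 881) = 1/(-612) = -1/612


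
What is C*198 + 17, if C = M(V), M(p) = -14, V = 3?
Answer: -2755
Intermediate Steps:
C = -14
C*198 + 17 = -14*198 + 17 = -2772 + 17 = -2755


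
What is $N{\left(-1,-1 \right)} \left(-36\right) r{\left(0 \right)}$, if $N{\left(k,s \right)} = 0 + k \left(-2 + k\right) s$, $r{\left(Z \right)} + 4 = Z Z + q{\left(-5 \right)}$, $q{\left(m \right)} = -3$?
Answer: $-756$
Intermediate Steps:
$r{\left(Z \right)} = -7 + Z^{2}$ ($r{\left(Z \right)} = -4 + \left(Z Z - 3\right) = -4 + \left(Z^{2} - 3\right) = -4 + \left(-3 + Z^{2}\right) = -7 + Z^{2}$)
$N{\left(k,s \right)} = k s \left(-2 + k\right)$ ($N{\left(k,s \right)} = 0 + k s \left(-2 + k\right) = k s \left(-2 + k\right)$)
$N{\left(-1,-1 \right)} \left(-36\right) r{\left(0 \right)} = \left(-1\right) \left(-1\right) \left(-2 - 1\right) \left(-36\right) \left(-7 + 0^{2}\right) = \left(-1\right) \left(-1\right) \left(-3\right) \left(-36\right) \left(-7 + 0\right) = \left(-3\right) \left(-36\right) \left(-7\right) = 108 \left(-7\right) = -756$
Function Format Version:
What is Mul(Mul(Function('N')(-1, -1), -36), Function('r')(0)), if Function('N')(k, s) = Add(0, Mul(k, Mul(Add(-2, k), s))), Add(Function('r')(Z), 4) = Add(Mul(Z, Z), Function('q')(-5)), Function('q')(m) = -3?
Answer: -756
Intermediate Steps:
Function('r')(Z) = Add(-7, Pow(Z, 2)) (Function('r')(Z) = Add(-4, Add(Mul(Z, Z), -3)) = Add(-4, Add(Pow(Z, 2), -3)) = Add(-4, Add(-3, Pow(Z, 2))) = Add(-7, Pow(Z, 2)))
Function('N')(k, s) = Mul(k, s, Add(-2, k)) (Function('N')(k, s) = Add(0, Mul(k, Mul(s, Add(-2, k)))) = Add(0, Mul(k, s, Add(-2, k))) = Mul(k, s, Add(-2, k)))
Mul(Mul(Function('N')(-1, -1), -36), Function('r')(0)) = Mul(Mul(Mul(-1, -1, Add(-2, -1)), -36), Add(-7, Pow(0, 2))) = Mul(Mul(Mul(-1, -1, -3), -36), Add(-7, 0)) = Mul(Mul(-3, -36), -7) = Mul(108, -7) = -756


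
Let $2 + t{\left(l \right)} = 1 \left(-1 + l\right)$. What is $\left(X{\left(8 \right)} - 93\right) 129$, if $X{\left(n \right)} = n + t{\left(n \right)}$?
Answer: $-10320$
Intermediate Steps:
$t{\left(l \right)} = -3 + l$ ($t{\left(l \right)} = -2 + 1 \left(-1 + l\right) = -2 + \left(-1 + l\right) = -3 + l$)
$X{\left(n \right)} = -3 + 2 n$ ($X{\left(n \right)} = n + \left(-3 + n\right) = -3 + 2 n$)
$\left(X{\left(8 \right)} - 93\right) 129 = \left(\left(-3 + 2 \cdot 8\right) - 93\right) 129 = \left(\left(-3 + 16\right) - 93\right) 129 = \left(13 - 93\right) 129 = \left(-80\right) 129 = -10320$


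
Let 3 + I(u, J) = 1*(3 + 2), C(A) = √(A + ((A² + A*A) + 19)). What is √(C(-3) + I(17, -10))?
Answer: √(2 + √34) ≈ 2.7984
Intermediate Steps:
C(A) = √(19 + A + 2*A²) (C(A) = √(A + ((A² + A²) + 19)) = √(A + (2*A² + 19)) = √(A + (19 + 2*A²)) = √(19 + A + 2*A²))
I(u, J) = 2 (I(u, J) = -3 + 1*(3 + 2) = -3 + 1*5 = -3 + 5 = 2)
√(C(-3) + I(17, -10)) = √(√(19 - 3 + 2*(-3)²) + 2) = √(√(19 - 3 + 2*9) + 2) = √(√(19 - 3 + 18) + 2) = √(√34 + 2) = √(2 + √34)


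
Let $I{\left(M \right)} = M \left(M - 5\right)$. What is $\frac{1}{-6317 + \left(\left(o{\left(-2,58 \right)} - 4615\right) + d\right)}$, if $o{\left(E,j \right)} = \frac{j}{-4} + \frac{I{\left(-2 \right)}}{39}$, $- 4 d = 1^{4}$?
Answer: $- \frac{156}{1707637} \approx -9.1354 \cdot 10^{-5}$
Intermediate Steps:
$I{\left(M \right)} = M \left(-5 + M\right)$
$d = - \frac{1}{4}$ ($d = - \frac{1^{4}}{4} = \left(- \frac{1}{4}\right) 1 = - \frac{1}{4} \approx -0.25$)
$o{\left(E,j \right)} = \frac{14}{39} - \frac{j}{4}$ ($o{\left(E,j \right)} = \frac{j}{-4} + \frac{\left(-2\right) \left(-5 - 2\right)}{39} = j \left(- \frac{1}{4}\right) + \left(-2\right) \left(-7\right) \frac{1}{39} = - \frac{j}{4} + 14 \cdot \frac{1}{39} = - \frac{j}{4} + \frac{14}{39} = \frac{14}{39} - \frac{j}{4}$)
$\frac{1}{-6317 + \left(\left(o{\left(-2,58 \right)} - 4615\right) + d\right)} = \frac{1}{-6317 + \left(\left(\left(\frac{14}{39} - \frac{29}{2}\right) - 4615\right) - \frac{1}{4}\right)} = \frac{1}{-6317 - \frac{722185}{156}} = \frac{1}{- \frac{1707637}{156}} = - \frac{156}{1707637}$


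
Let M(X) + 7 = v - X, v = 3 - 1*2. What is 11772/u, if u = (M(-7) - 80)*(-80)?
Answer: 2943/1580 ≈ 1.8627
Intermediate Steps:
v = 1 (v = 3 - 2 = 1)
M(X) = -6 - X (M(X) = -7 + (1 - X) = -6 - X)
u = 6320 (u = ((-6 - 1*(-7)) - 80)*(-80) = ((-6 + 7) - 80)*(-80) = (1 - 80)*(-80) = -79*(-80) = 6320)
11772/u = 11772/6320 = 11772*(1/6320) = 2943/1580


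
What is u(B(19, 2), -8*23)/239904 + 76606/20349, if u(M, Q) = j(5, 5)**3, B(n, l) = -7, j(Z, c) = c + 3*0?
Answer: 17162119/4558176 ≈ 3.7651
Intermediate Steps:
j(Z, c) = c (j(Z, c) = c + 0 = c)
u(M, Q) = 125 (u(M, Q) = 5**3 = 125)
u(B(19, 2), -8*23)/239904 + 76606/20349 = 125/239904 + 76606/20349 = 17162119/4558176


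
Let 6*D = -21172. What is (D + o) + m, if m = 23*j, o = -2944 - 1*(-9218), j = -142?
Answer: -1562/3 ≈ -520.67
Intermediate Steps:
D = -10586/3 (D = (⅙)*(-21172) = -10586/3 ≈ -3528.7)
o = 6274 (o = -2944 + 9218 = 6274)
m = -3266 (m = 23*(-142) = -3266)
(D + o) + m = (-10586/3 + 6274) - 3266 = 8236/3 - 3266 = -1562/3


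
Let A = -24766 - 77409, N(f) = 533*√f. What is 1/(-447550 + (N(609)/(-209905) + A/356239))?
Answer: -557469007619169317384375/249495414250914769342938007336 + 3162884357559485*√609/249495414250914769342938007336 ≈ -2.2344e-6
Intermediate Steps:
A = -102175
1/(-447550 + (N(609)/(-209905) + A/356239)) = 1/(-447550 + ((533*√609)/(-209905) - 102175/356239)) = 1/(-447550 + ((533*√609)*(-1/209905) - 102175*1/356239)) = 1/(-447550 + (-533*√609/209905 - 1525/5317)) = 1/(-447550 + (-1525/5317 - 533*√609/209905)) = 1/(-2379624875/5317 - 533*√609/209905)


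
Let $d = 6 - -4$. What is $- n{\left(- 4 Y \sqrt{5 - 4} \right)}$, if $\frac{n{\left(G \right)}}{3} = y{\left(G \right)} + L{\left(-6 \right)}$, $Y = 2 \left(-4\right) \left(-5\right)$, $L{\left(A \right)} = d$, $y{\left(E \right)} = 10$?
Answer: $-60$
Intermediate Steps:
$d = 10$ ($d = 6 + 4 = 10$)
$L{\left(A \right)} = 10$
$Y = 40$ ($Y = \left(-8\right) \left(-5\right) = 40$)
$n{\left(G \right)} = 60$ ($n{\left(G \right)} = 3 \left(10 + 10\right) = 3 \cdot 20 = 60$)
$- n{\left(- 4 Y \sqrt{5 - 4} \right)} = \left(-1\right) 60 = -60$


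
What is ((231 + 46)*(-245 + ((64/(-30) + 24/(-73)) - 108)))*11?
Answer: -1185986857/1095 ≈ -1.0831e+6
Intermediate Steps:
((231 + 46)*(-245 + ((64/(-30) + 24/(-73)) - 108)))*11 = (277*(-245 + ((64*(-1/30) + 24*(-1/73)) - 108)))*11 = (277*(-245 + ((-32/15 - 24/73) - 108)))*11 = (277*(-245 + (-2696/1095 - 108)))*11 = (277*(-245 - 120956/1095))*11 = (277*(-389231/1095))*11 = -107816987/1095*11 = -1185986857/1095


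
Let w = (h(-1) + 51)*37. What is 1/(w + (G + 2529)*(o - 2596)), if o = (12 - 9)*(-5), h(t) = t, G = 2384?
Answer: -1/12825993 ≈ -7.7967e-8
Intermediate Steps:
o = -15 (o = 3*(-5) = -15)
w = 1850 (w = (-1 + 51)*37 = 50*37 = 1850)
1/(w + (G + 2529)*(o - 2596)) = 1/(1850 + (2384 + 2529)*(-15 - 2596)) = 1/(1850 + 4913*(-2611)) = 1/(1850 - 12827843) = 1/(-12825993) = -1/12825993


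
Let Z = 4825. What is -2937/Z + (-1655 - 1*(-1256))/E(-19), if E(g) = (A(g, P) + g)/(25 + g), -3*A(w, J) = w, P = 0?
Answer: 908988/4825 ≈ 188.39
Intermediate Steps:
A(w, J) = -w/3
E(g) = 2*g/(3*(25 + g)) (E(g) = (-g/3 + g)/(25 + g) = (2*g/3)/(25 + g) = 2*g/(3*(25 + g)))
-2937/Z + (-1655 - 1*(-1256))/E(-19) = -2937/4825 + (-1655 - 1*(-1256))/(((2/3)*(-19)/(25 - 19))) = -2937*1/4825 + (-1655 + 1256)/(((2/3)*(-19)/6)) = -2937/4825 - 399/((2/3)*(-19)*(1/6)) = -2937/4825 - 399/(-19/9) = -2937/4825 - 399*(-9/19) = -2937/4825 + 189 = 908988/4825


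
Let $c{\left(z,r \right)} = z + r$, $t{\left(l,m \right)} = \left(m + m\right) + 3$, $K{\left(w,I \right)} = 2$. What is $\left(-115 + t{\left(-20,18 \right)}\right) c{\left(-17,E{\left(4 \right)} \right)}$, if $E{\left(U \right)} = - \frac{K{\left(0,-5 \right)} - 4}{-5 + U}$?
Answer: $1444$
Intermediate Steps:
$t{\left(l,m \right)} = 3 + 2 m$ ($t{\left(l,m \right)} = 2 m + 3 = 3 + 2 m$)
$E{\left(U \right)} = \frac{2}{-5 + U}$ ($E{\left(U \right)} = - \frac{2 - 4}{-5 + U} = - \frac{-2}{-5 + U} = \frac{2}{-5 + U}$)
$c{\left(z,r \right)} = r + z$
$\left(-115 + t{\left(-20,18 \right)}\right) c{\left(-17,E{\left(4 \right)} \right)} = \left(-115 + \left(3 + 2 \cdot 18\right)\right) \left(\frac{2}{-5 + 4} - 17\right) = \left(-115 + \left(3 + 36\right)\right) \left(\frac{2}{-1} - 17\right) = \left(-115 + 39\right) \left(2 \left(-1\right) - 17\right) = - 76 \left(-2 - 17\right) = \left(-76\right) \left(-19\right) = 1444$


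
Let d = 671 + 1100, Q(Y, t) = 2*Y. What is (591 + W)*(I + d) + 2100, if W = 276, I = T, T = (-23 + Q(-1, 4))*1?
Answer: 1515882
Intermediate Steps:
d = 1771
T = -25 (T = (-23 + 2*(-1))*1 = (-23 - 2)*1 = -25*1 = -25)
I = -25
(591 + W)*(I + d) + 2100 = (591 + 276)*(-25 + 1771) + 2100 = 867*1746 + 2100 = 1513782 + 2100 = 1515882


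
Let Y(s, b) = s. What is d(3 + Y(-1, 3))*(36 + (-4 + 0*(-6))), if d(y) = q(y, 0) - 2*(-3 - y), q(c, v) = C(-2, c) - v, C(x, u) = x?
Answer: 256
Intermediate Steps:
q(c, v) = -2 - v
d(y) = 4 + 2*y (d(y) = (-2 - 1*0) - 2*(-3 - y) = (-2 + 0) + (6 + 2*y) = -2 + (6 + 2*y) = 4 + 2*y)
d(3 + Y(-1, 3))*(36 + (-4 + 0*(-6))) = (4 + 2*(3 - 1))*(36 + (-4 + 0*(-6))) = (4 + 2*2)*(36 + (-4 + 0)) = (4 + 4)*(36 - 4) = 8*32 = 256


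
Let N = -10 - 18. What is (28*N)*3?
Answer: -2352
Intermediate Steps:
N = -28
(28*N)*3 = (28*(-28))*3 = -784*3 = -2352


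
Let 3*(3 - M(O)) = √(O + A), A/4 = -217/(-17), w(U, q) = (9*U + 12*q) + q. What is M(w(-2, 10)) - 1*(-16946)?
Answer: 16949 - 2*√1309/17 ≈ 16945.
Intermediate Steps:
w(U, q) = 9*U + 13*q
A = 868/17 (A = 4*(-217/(-17)) = 4*(-217*(-1/17)) = 4*(217/17) = 868/17 ≈ 51.059)
M(O) = 3 - √(868/17 + O)/3 (M(O) = 3 - √(O + 868/17)/3 = 3 - √(868/17 + O)/3)
M(w(-2, 10)) - 1*(-16946) = (3 - √(14756 + 289*(9*(-2) + 13*10))/51) - 1*(-16946) = (3 - √(14756 + 289*(-18 + 130))/51) + 16946 = (3 - √(14756 + 289*112)/51) + 16946 = (3 - √(14756 + 32368)/51) + 16946 = (3 - 2*√1309/17) + 16946 = 16949 - 2*√1309/17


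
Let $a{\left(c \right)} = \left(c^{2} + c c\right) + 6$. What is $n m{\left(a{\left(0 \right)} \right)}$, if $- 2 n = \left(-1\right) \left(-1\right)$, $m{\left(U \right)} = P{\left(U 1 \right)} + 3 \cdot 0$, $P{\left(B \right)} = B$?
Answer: $-3$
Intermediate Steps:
$a{\left(c \right)} = 6 + 2 c^{2}$ ($a{\left(c \right)} = \left(c^{2} + c^{2}\right) + 6 = 2 c^{2} + 6 = 6 + 2 c^{2}$)
$m{\left(U \right)} = U$ ($m{\left(U \right)} = U 1 + 3 \cdot 0 = U + 0 = U$)
$n = - \frac{1}{2}$ ($n = - \frac{\left(-1\right) \left(-1\right)}{2} = \left(- \frac{1}{2}\right) 1 = - \frac{1}{2} \approx -0.5$)
$n m{\left(a{\left(0 \right)} \right)} = - \frac{6 + 2 \cdot 0^{2}}{2} = - \frac{6 + 2 \cdot 0}{2} = - \frac{6 + 0}{2} = \left(- \frac{1}{2}\right) 6 = -3$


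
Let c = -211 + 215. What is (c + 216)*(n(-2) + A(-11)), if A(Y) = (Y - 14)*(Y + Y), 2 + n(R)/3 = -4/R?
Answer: 121000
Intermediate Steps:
n(R) = -6 - 12/R (n(R) = -6 + 3*(-4/R) = -6 - 12/R)
c = 4
A(Y) = 2*Y*(-14 + Y) (A(Y) = (-14 + Y)*(2*Y) = 2*Y*(-14 + Y))
(c + 216)*(n(-2) + A(-11)) = (4 + 216)*((-6 - 12/(-2)) + 2*(-11)*(-14 - 11)) = 220*((-6 - 12*(-1/2)) + 2*(-11)*(-25)) = 220*((-6 + 6) + 550) = 220*(0 + 550) = 220*550 = 121000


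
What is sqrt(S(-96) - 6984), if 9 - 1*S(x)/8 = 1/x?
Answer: 17*I*sqrt(861)/6 ≈ 83.138*I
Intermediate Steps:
S(x) = 72 - 8/x
sqrt(S(-96) - 6984) = sqrt((72 - 8/(-96)) - 6984) = sqrt((72 - 8*(-1/96)) - 6984) = sqrt((72 + 1/12) - 6984) = sqrt(865/12 - 6984) = sqrt(-82943/12) = 17*I*sqrt(861)/6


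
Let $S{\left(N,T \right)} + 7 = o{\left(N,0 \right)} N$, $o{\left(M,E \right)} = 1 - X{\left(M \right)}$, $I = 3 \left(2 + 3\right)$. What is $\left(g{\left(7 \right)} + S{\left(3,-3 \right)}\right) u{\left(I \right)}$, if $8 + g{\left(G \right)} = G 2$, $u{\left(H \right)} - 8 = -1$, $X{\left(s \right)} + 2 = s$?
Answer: $-7$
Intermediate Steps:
$I = 15$ ($I = 3 \cdot 5 = 15$)
$X{\left(s \right)} = -2 + s$
$o{\left(M,E \right)} = 3 - M$ ($o{\left(M,E \right)} = 1 - \left(-2 + M\right) = 3 - M$)
$S{\left(N,T \right)} = -7 + N \left(3 - N\right)$ ($S{\left(N,T \right)} = -7 + \left(3 - N\right) N = -7 + N \left(3 - N\right)$)
$u{\left(H \right)} = 7$ ($u{\left(H \right)} = 8 - 1 = 7$)
$g{\left(G \right)} = -8 + 2 G$ ($g{\left(G \right)} = -8 + G 2 = -8 + 2 G$)
$\left(g{\left(7 \right)} + S{\left(3,-3 \right)}\right) u{\left(I \right)} = \left(\left(-8 + 2 \cdot 7\right) - \left(7 + 3 \left(-3 + 3\right)\right)\right) 7 = \left(\left(-8 + 14\right) - \left(7 + 3 \cdot 0\right)\right) 7 = \left(6 + \left(-7 + 0\right)\right) 7 = \left(6 - 7\right) 7 = \left(-1\right) 7 = -7$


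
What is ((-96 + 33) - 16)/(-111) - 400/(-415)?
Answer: 15437/9213 ≈ 1.6756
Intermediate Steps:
((-96 + 33) - 16)/(-111) - 400/(-415) = (-63 - 16)*(-1/111) - 400*(-1/415) = -79*(-1/111) + 80/83 = 79/111 + 80/83 = 15437/9213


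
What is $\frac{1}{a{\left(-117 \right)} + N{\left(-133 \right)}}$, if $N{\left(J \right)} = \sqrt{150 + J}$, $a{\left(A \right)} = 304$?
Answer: $\frac{304}{92399} - \frac{\sqrt{17}}{92399} \approx 0.0032455$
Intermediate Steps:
$\frac{1}{a{\left(-117 \right)} + N{\left(-133 \right)}} = \frac{1}{304 + \sqrt{150 - 133}} = \frac{1}{304 + \sqrt{17}}$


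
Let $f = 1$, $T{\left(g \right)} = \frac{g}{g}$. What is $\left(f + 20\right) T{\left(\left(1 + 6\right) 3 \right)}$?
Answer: $21$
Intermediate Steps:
$T{\left(g \right)} = 1$
$\left(f + 20\right) T{\left(\left(1 + 6\right) 3 \right)} = \left(1 + 20\right) 1 = 21 \cdot 1 = 21$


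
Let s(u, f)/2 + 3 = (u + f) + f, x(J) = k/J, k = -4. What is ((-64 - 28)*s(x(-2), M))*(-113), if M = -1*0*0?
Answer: -20792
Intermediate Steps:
x(J) = -4/J
M = 0 (M = 0*0 = 0)
s(u, f) = -6 + 2*u + 4*f (s(u, f) = -6 + 2*((u + f) + f) = -6 + 2*((f + u) + f) = -6 + 2*(u + 2*f) = -6 + (2*u + 4*f) = -6 + 2*u + 4*f)
((-64 - 28)*s(x(-2), M))*(-113) = ((-64 - 28)*(-6 + 2*(-4/(-2)) + 4*0))*(-113) = -92*(-6 + 2*(-4*(-½)) + 0)*(-113) = -92*(-6 + 2*2 + 0)*(-113) = -92*(-6 + 4 + 0)*(-113) = -92*(-2)*(-113) = 184*(-113) = -20792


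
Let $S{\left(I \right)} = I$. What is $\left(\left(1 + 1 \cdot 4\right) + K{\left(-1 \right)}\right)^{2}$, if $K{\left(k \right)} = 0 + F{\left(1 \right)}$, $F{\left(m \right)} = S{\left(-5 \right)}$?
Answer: $0$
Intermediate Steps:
$F{\left(m \right)} = -5$
$K{\left(k \right)} = -5$ ($K{\left(k \right)} = 0 - 5 = -5$)
$\left(\left(1 + 1 \cdot 4\right) + K{\left(-1 \right)}\right)^{2} = \left(\left(1 + 1 \cdot 4\right) - 5\right)^{2} = \left(\left(1 + 4\right) - 5\right)^{2} = \left(5 - 5\right)^{2} = 0^{2} = 0$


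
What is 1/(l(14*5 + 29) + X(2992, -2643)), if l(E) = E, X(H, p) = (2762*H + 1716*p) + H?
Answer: 1/3731607 ≈ 2.6798e-7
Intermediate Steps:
X(H, p) = 1716*p + 2763*H (X(H, p) = (1716*p + 2762*H) + H = 1716*p + 2763*H)
1/(l(14*5 + 29) + X(2992, -2643)) = 1/((14*5 + 29) + (1716*(-2643) + 2763*2992)) = 1/((70 + 29) + (-4535388 + 8266896)) = 1/(99 + 3731508) = 1/3731607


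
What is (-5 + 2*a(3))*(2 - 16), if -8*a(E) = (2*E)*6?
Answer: 196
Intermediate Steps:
a(E) = -3*E/2 (a(E) = -2*E*6/8 = -3*E/2)
(-5 + 2*a(3))*(2 - 16) = (-5 + 2*(-3/2*3))*(2 - 16) = (-5 + 2*(-9/2))*(-14) = (-5 - 9)*(-14) = -14*(-14) = 196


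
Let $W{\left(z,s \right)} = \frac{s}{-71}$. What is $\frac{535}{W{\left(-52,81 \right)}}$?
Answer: $- \frac{37985}{81} \approx -468.95$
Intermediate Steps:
$W{\left(z,s \right)} = - \frac{s}{71}$ ($W{\left(z,s \right)} = s \left(- \frac{1}{71}\right) = - \frac{s}{71}$)
$\frac{535}{W{\left(-52,81 \right)}} = \frac{535}{\left(- \frac{1}{71}\right) 81} = \frac{535}{- \frac{81}{71}} = 535 \left(- \frac{71}{81}\right) = - \frac{37985}{81}$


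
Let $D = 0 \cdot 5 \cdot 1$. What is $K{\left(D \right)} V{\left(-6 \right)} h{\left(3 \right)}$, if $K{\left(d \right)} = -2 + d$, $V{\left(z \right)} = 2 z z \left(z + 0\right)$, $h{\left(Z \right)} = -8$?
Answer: $-6912$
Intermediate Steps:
$D = 0$ ($D = 0 \cdot 1 = 0$)
$V{\left(z \right)} = 2 z^{3}$ ($V{\left(z \right)} = 2 z^{2} z = 2 z^{3}$)
$K{\left(D \right)} V{\left(-6 \right)} h{\left(3 \right)} = \left(-2 + 0\right) 2 \left(-6\right)^{3} \left(-8\right) = - 2 \cdot 2 \left(-216\right) \left(-8\right) = \left(-2\right) \left(-432\right) \left(-8\right) = 864 \left(-8\right) = -6912$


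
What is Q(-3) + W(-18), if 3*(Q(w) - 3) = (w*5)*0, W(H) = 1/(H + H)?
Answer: 107/36 ≈ 2.9722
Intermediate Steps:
W(H) = 1/(2*H)
Q(w) = 3 (Q(w) = 3 + ((w*5)*0)/3 = 3 + ((5*w)*0)/3 = 3 + (⅓)*0 = 3 + 0 = 3)
Q(-3) + W(-18) = 3 + (½)/(-18) = 3 + (½)*(-1/18) = 3 - 1/36 = 107/36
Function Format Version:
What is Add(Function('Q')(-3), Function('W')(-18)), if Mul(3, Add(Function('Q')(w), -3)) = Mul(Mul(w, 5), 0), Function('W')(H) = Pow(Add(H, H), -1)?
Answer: Rational(107, 36) ≈ 2.9722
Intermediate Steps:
Function('W')(H) = Mul(Rational(1, 2), Pow(H, -1)) (Function('W')(H) = Pow(Mul(2, H), -1) = Mul(Rational(1, 2), Pow(H, -1)))
Function('Q')(w) = 3 (Function('Q')(w) = Add(3, Mul(Rational(1, 3), Mul(Mul(w, 5), 0))) = Add(3, Mul(Rational(1, 3), Mul(Mul(5, w), 0))) = Add(3, Mul(Rational(1, 3), 0)) = Add(3, 0) = 3)
Add(Function('Q')(-3), Function('W')(-18)) = Add(3, Mul(Rational(1, 2), Pow(-18, -1))) = Add(3, Mul(Rational(1, 2), Rational(-1, 18))) = Add(3, Rational(-1, 36)) = Rational(107, 36)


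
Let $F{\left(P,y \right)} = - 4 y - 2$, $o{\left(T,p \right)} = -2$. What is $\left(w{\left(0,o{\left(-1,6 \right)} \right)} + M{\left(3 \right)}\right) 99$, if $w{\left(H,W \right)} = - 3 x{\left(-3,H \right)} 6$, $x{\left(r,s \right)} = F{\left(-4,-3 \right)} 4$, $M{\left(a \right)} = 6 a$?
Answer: $-69498$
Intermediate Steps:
$F{\left(P,y \right)} = -2 - 4 y$
$x{\left(r,s \right)} = 40$ ($x{\left(r,s \right)} = \left(-2 - -12\right) 4 = \left(-2 + 12\right) 4 = 10 \cdot 4 = 40$)
$w{\left(H,W \right)} = -720$ ($w{\left(H,W \right)} = \left(-3\right) 40 \cdot 6 = \left(-120\right) 6 = -720$)
$\left(w{\left(0,o{\left(-1,6 \right)} \right)} + M{\left(3 \right)}\right) 99 = \left(-720 + 6 \cdot 3\right) 99 = \left(-720 + 18\right) 99 = \left(-702\right) 99 = -69498$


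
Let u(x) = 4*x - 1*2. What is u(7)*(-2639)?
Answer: -68614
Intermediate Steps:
u(x) = -2 + 4*x (u(x) = 4*x - 2 = -2 + 4*x)
u(7)*(-2639) = (-2 + 4*7)*(-2639) = (-2 + 28)*(-2639) = 26*(-2639) = -68614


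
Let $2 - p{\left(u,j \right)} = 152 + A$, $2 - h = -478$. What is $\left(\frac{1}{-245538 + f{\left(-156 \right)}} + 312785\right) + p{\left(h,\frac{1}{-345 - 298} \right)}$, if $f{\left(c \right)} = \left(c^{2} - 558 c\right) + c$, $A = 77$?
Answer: $\frac{41979664979}{134310} \approx 3.1256 \cdot 10^{5}$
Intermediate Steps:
$f{\left(c \right)} = c^{2} - 557 c$
$h = 480$ ($h = 2 - -478 = 2 + 478 = 480$)
$p{\left(u,j \right)} = -227$ ($p{\left(u,j \right)} = 2 - \left(152 + 77\right) = 2 - 229 = -227$)
$\left(\frac{1}{-245538 + f{\left(-156 \right)}} + 312785\right) + p{\left(h,\frac{1}{-345 - 298} \right)} = \left(\frac{1}{-245538 - 156 \left(-557 - 156\right)} + 312785\right) - 227 = \left(\frac{1}{-245538 - -111228} + 312785\right) - 227 = \left(\frac{1}{-245538 + 111228} + 312785\right) - 227 = \left(\frac{1}{-134310} + 312785\right) - 227 = \left(- \frac{1}{134310} + 312785\right) - 227 = \frac{42010153349}{134310} - 227 = \frac{41979664979}{134310}$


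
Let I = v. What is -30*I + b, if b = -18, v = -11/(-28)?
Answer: -417/14 ≈ -29.786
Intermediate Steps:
v = 11/28 (v = -11*(-1/28) = 11/28 ≈ 0.39286)
I = 11/28 ≈ 0.39286
-30*I + b = -30*11/28 - 18 = -165/14 - 18 = -417/14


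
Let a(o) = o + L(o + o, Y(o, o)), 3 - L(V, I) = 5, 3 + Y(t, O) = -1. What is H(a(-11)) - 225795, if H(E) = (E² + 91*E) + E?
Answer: -226822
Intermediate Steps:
Y(t, O) = -4 (Y(t, O) = -3 - 1 = -4)
L(V, I) = -2 (L(V, I) = 3 - 1*5 = 3 - 5 = -2)
a(o) = -2 + o (a(o) = o - 2 = -2 + o)
H(E) = E² + 92*E
H(a(-11)) - 225795 = (-2 - 11)*(92 + (-2 - 11)) - 225795 = -13*(92 - 13) - 225795 = -13*79 - 225795 = -1027 - 225795 = -226822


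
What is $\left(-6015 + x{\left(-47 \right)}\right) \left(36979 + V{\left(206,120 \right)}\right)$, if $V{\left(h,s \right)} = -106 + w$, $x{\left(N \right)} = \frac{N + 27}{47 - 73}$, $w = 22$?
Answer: $- \frac{2884635575}{13} \approx -2.219 \cdot 10^{8}$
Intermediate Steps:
$x{\left(N \right)} = - \frac{27}{26} - \frac{N}{26}$ ($x{\left(N \right)} = \frac{27 + N}{-26} = \left(27 + N\right) \left(- \frac{1}{26}\right) = - \frac{27}{26} - \frac{N}{26}$)
$V{\left(h,s \right)} = -84$ ($V{\left(h,s \right)} = -106 + 22 = -84$)
$\left(-6015 + x{\left(-47 \right)}\right) \left(36979 + V{\left(206,120 \right)}\right) = \left(-6015 - - \frac{10}{13}\right) \left(36979 - 84\right) = \left(-6015 + \left(- \frac{27}{26} + \frac{47}{26}\right)\right) 36895 = \left(-6015 + \frac{10}{13}\right) 36895 = \left(- \frac{78185}{13}\right) 36895 = - \frac{2884635575}{13}$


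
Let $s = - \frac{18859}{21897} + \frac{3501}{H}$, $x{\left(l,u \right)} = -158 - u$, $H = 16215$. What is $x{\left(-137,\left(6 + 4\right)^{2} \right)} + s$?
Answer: $- \frac{30611526626}{118353285} \approx -258.65$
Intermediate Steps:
$s = - \frac{76379096}{118353285}$ ($s = - \frac{18859}{21897} + \frac{3501}{16215} = \left(-18859\right) \frac{1}{21897} + 3501 \cdot \frac{1}{16215} = - \frac{18859}{21897} + \frac{1167}{5405} = - \frac{76379096}{118353285} \approx -0.64535$)
$x{\left(-137,\left(6 + 4\right)^{2} \right)} + s = \left(-158 - \left(6 + 4\right)^{2}\right) - \frac{76379096}{118353285} = \left(-158 - 10^{2}\right) - \frac{76379096}{118353285} = \left(-158 - 100\right) - \frac{76379096}{118353285} = -258 - \frac{76379096}{118353285} = - \frac{30611526626}{118353285}$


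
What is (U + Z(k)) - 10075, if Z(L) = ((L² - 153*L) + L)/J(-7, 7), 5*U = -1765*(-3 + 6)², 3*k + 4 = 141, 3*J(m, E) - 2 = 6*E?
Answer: -162997/12 ≈ -13583.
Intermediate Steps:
J(m, E) = ⅔ + 2*E (J(m, E) = ⅔ + (6*E)/3 = ⅔ + 2*E)
k = 137/3 (k = -4/3 + (⅓)*141 = -4/3 + 47 = 137/3 ≈ 45.667)
U = -3177 (U = (-1765*(-3 + 6)²)/5 = (-1765*3²)/5 = (-1765*9)/5 = (⅕)*(-15885) = -3177)
Z(L) = -114*L/11 + 3*L²/44 (Z(L) = ((L² - 153*L) + L)/(⅔ + 2*7) = (L² - 152*L)/(⅔ + 14) = (L² - 152*L)/(44/3) = (L² - 152*L)*(3/44) = -114*L/11 + 3*L²/44)
(U + Z(k)) - 10075 = (-3177 + (3/44)*(137/3)*(-152 + 137/3)) - 10075 = (-3177 + (3/44)*(137/3)*(-319/3)) - 10075 = (-3177 - 3973/12) - 10075 = -42097/12 - 10075 = -162997/12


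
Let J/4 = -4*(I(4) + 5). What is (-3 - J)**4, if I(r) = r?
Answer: 395254161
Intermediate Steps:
J = -144 (J = 4*(-4*(4 + 5)) = 4*(-4*9) = 4*(-36) = -144)
(-3 - J)**4 = (-3 - 1*(-144))**4 = (-3 + 144)**4 = 141**4 = 395254161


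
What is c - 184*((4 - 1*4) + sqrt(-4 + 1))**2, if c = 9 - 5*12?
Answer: 0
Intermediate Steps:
c = -51 (c = 9 - 60 = -51)
c - 184*((4 - 1*4) + sqrt(-4 + 1))**2 = -51 - 184*((4 - 1*4) + sqrt(-4 + 1))**2 = -51 - 184*((4 - 4) + sqrt(-3))**2 = -51 - 184*(0 + I*sqrt(3))**2 = -51 - 184*(I*sqrt(3))**2 = -51 - 184*(-3) = -51 + 552 = 501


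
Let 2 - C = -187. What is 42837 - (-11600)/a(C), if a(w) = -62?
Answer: 1322147/31 ≈ 42650.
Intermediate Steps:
C = 189 (C = 2 - 1*(-187) = 2 + 187 = 189)
42837 - (-11600)/a(C) = 42837 - (-11600)/(-62) = 42837 - (-11600)*(-1)/62 = 42837 - 1*5800/31 = 42837 - 5800/31 = 1322147/31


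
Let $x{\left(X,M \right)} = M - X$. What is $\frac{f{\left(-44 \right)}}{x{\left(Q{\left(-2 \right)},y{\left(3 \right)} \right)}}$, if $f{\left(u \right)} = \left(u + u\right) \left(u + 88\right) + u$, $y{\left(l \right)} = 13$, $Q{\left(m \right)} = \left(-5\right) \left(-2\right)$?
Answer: $- \frac{3916}{3} \approx -1305.3$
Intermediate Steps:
$Q{\left(m \right)} = 10$
$f{\left(u \right)} = u + 2 u \left(88 + u\right)$ ($f{\left(u \right)} = 2 u \left(88 + u\right) + u = u + 2 u \left(88 + u\right)$)
$\frac{f{\left(-44 \right)}}{x{\left(Q{\left(-2 \right)},y{\left(3 \right)} \right)}} = \frac{\left(-44\right) \left(177 + 2 \left(-44\right)\right)}{13 - 10} = \frac{\left(-44\right) \left(177 - 88\right)}{13 - 10} = \frac{\left(-44\right) 89}{3} = \left(-3916\right) \frac{1}{3} = - \frac{3916}{3}$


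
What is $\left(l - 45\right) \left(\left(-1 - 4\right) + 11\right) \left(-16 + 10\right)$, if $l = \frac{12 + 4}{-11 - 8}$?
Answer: $\frac{31356}{19} \approx 1650.3$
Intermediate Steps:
$l = - \frac{16}{19}$ ($l = \frac{16}{-19} = 16 \left(- \frac{1}{19}\right) = - \frac{16}{19} \approx -0.8421$)
$\left(l - 45\right) \left(\left(-1 - 4\right) + 11\right) \left(-16 + 10\right) = \left(- \frac{16}{19} - 45\right) \left(\left(-1 - 4\right) + 11\right) \left(-16 + 10\right) = - \frac{871 \left(-5 + 11\right) \left(-6\right)}{19} = - \frac{871 \cdot 6 \left(-6\right)}{19} = \left(- \frac{871}{19}\right) \left(-36\right) = \frac{31356}{19}$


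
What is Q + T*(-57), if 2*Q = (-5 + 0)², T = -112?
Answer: 12793/2 ≈ 6396.5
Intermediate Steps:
Q = 25/2 (Q = (-5 + 0)²/2 = (½)*(-5)² = (½)*25 = 25/2 ≈ 12.500)
Q + T*(-57) = 25/2 - 112*(-57) = 25/2 + 6384 = 12793/2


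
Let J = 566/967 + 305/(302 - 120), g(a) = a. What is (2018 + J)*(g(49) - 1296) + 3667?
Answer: -442730267235/175994 ≈ -2.5156e+6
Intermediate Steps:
J = 397947/175994 (J = 566*(1/967) + 305/182 = 566/967 + 305*(1/182) = 566/967 + 305/182 = 397947/175994 ≈ 2.2611)
(2018 + J)*(g(49) - 1296) + 3667 = (2018 + 397947/175994)*(49 - 1296) + 3667 = (355553839/175994)*(-1247) + 3667 = -443375637233/175994 + 3667 = -442730267235/175994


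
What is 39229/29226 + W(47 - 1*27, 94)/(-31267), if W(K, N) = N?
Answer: 1223825899/913809342 ≈ 1.3393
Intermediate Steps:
39229/29226 + W(47 - 1*27, 94)/(-31267) = 39229/29226 + 94/(-31267) = 39229*(1/29226) + 94*(-1/31267) = 39229/29226 - 94/31267 = 1223825899/913809342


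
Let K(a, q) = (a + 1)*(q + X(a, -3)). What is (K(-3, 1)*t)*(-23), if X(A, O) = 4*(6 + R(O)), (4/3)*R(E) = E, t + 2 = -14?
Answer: -11776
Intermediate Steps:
t = -16 (t = -2 - 14 = -16)
R(E) = 3*E/4
X(A, O) = 24 + 3*O (X(A, O) = 4*(6 + 3*O/4) = 24 + 3*O)
K(a, q) = (1 + a)*(15 + q) (K(a, q) = (a + 1)*(q + (24 + 3*(-3))) = (1 + a)*(q + (24 - 9)) = (1 + a)*(q + 15) = (1 + a)*(15 + q))
(K(-3, 1)*t)*(-23) = ((15 + 1 + 15*(-3) - 3*1)*(-16))*(-23) = ((15 + 1 - 45 - 3)*(-16))*(-23) = -32*(-16)*(-23) = 512*(-23) = -11776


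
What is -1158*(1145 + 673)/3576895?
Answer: -2105244/3576895 ≈ -0.58857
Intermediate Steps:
-1158*(1145 + 673)/3576895 = -1158*1818*(1/3576895) = -2105244*1/3576895 = -2105244/3576895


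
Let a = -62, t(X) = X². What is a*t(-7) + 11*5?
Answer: -2983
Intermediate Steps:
a*t(-7) + 11*5 = -62*(-7)² + 11*5 = -62*49 + 55 = -3038 + 55 = -2983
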